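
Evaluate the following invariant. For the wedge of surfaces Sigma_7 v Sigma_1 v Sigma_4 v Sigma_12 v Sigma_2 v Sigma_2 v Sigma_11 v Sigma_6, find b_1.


For a wedge X v Y: reduced H_k(X v Y) = H_k(X) + H_k(Y).
Each Sigma_g contributes b_1 = 2g.
b_1 = 14 + 2 + 8 + 24 + 4 + 4 + 22 + 12 = 90

90


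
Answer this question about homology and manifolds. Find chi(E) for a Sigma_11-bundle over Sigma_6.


For a fiber bundle F -> E -> B (with CW structure): chi(E) = chi(B) * chi(F).
chi(Sigma_6) = -10, chi(Sigma_11) = -20.
chi(E) = (-10) * (-20) = 200

200


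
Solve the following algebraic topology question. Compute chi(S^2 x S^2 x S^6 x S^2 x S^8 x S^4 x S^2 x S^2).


chi is multiplicative: chi(X x Y) = chi(X) chi(Y).
Each even-dim sphere has chi = 2. There are 8 factors.
chi = 2^8 = 256

256


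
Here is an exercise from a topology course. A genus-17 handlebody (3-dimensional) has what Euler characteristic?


A genus-g handlebody deformation retracts to a wedge of g circles.
chi(vee_g S^1) = 1 - g.
chi(H_17) = 1 - 17 = -16

-16


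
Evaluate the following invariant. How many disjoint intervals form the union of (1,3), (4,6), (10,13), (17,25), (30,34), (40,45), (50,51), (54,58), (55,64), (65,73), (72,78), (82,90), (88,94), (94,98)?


Sort and merge overlapping open intervals.
Merged: (1,3), (4,6), (10,13), (17,25), (30,34), (40,45), (50,51), (54,64), (65,78), (82,94), (94,98).
Number of components = 11

11


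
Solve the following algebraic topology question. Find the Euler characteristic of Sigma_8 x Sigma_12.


chi(Sigma_8) = 2 - 2*8 = -14
chi(Sigma_12) = 2 - 2*12 = -22
chi(product) = (-14) * (-22) = 308

308


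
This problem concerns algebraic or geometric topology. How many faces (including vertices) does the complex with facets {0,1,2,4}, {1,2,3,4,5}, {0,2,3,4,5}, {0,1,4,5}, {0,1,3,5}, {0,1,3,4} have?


Each maximal simplex on m vertices has 2^m - 1 nonempty faces.
Take the union (dedupe shared faces).
Total distinct faces = 56

56


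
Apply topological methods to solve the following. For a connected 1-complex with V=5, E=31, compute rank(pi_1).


For a connected graph: rank(pi_1) = b_1 = E - V + 1 = 1 - chi.
chi = V - E = 5 - 31 = -26.
rank = 1 - (-26) = 31 - 5 + 1 = 27

27


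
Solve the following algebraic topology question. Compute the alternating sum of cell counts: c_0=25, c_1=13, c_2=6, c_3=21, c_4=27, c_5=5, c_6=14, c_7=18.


chi = sum_k (-1)^k c_k.
= (-1)^0*25 + (-1)^1*13 + (-1)^2*6 + (-1)^3*21 + (-1)^4*27 + (-1)^5*5 + (-1)^6*14 + (-1)^7*18
= (25) + (-13) + (6) + (-21) + (27) + (-5) + (14) + (-18)
= 15

15


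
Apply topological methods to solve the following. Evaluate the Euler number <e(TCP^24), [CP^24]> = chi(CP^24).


For any closed oriented manifold, <e(TM),[M]> = chi(M).
chi(CP^24) = 24+1 = 25

25


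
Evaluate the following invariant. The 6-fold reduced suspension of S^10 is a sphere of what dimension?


Each suspension raises dimension by 1: Sigma S^n = S^{n+1}.
Sigma^6 S^10 = S^{10+6} = S^16

16


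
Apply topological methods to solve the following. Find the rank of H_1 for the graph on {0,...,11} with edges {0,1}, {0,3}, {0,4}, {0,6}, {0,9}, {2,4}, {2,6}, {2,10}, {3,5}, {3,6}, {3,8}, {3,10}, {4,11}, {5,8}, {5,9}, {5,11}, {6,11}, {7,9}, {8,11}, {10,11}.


b_1 = E - V + (number of components).
E = 20, V = 12, components = 1.
b_1 = 20 - 12 + 1 = 9

9


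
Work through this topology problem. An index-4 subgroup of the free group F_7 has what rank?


Nielsen-Schreier: an index-n subgroup of F_r is free of rank 1 + n(r-1).
Equivalently: chi(cover) = n*chi(base); chi(vee_r S^1) = 1 - 7 = -6.
chi(E) = 4*(-6) = -24; rank = 1 - chi(E) = 1 - (-24) = 25.
rank = 1 + 4*(7-1) = 1 + 24 = 25

25


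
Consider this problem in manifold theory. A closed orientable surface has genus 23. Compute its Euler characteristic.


For a closed orientable surface of genus g: chi = 2 - 2g.
Here g = 23.
chi = 2 - 2*23 = 2 - 46 = -44

-44


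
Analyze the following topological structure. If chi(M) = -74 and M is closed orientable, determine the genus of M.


chi = 2 - 2g for closed orientable surfaces.
-74 = 2 - 2g
2g = 2 - (-74) = 76
g = 38

38


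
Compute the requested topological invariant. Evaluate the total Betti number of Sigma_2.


For Sigma_2: b_0 = 1, b_1 = 2g = 4, b_2 = 1.
Total = 1 + 4 + 1 = 6

6


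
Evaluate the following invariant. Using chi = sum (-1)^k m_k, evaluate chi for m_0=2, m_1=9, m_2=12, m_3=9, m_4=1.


Morse theory: chi(M) = sum_k (-1)^k m_k where m_k = #(index-k critical points).
= (2) + (-9) + (12) + (-9) + (1) = -3

-3


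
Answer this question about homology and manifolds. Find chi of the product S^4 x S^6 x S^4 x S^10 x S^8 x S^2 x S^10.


chi is multiplicative: chi(X x Y) = chi(X) chi(Y).
Each even-dim sphere has chi = 2. There are 7 factors.
chi = 2^7 = 128

128


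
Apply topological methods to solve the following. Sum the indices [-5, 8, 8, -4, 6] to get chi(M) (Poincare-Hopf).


Poincare-Hopf: chi(M) = sum of indices of zeros.
chi = (-5) + (8) + (8) + (-4) + (6) = 13

13


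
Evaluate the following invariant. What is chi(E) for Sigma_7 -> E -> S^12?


chi(S^12) = 2 (n even), chi(Sigma_7) = 2 - 2*7 = -12.
chi(E) = 2 * (-12) = -24

-24


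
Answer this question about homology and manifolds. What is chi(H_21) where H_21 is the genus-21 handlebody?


A genus-g handlebody deformation retracts to a wedge of g circles.
chi(vee_g S^1) = 1 - g.
chi(H_21) = 1 - 21 = -20

-20


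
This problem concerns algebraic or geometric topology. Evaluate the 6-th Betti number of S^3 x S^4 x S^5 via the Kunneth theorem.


Each S^d has Poincare polynomial 1 + t^d.
The product S^3 x S^4 x S^5 has Poincare polynomial prod(1+t^d_i).
Expanding: b_0=1, b_3=1, b_4=1, b_5=1, b_7=1, b_8=1, b_9=1, b_12=1.
b_6 = 0

0


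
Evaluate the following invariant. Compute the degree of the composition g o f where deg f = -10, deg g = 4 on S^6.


Degree is multiplicative under composition: deg(g o f) = deg(g) * deg(f).
= 4 * -10 = -40

-40


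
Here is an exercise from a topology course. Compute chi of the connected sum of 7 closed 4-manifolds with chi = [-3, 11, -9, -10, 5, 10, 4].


For n-manifolds: chi(A#B) = chi(A) + chi(B) - chi(S^4).
chi(S^4) = 1 + (-1)^4 = 2.
chi(#) = (sum chi_i) - (7-1)*chi(S^4) = 8 - 6*2 = -4

-4


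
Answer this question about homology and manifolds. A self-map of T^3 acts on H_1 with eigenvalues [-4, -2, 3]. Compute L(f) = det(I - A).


For a torus self-map: L(f) = det(I - A) where A acts on H_1.
L(f) = (1--4) * (1--2) * (1-3) = 5 * 3 * -2 = -30

-30


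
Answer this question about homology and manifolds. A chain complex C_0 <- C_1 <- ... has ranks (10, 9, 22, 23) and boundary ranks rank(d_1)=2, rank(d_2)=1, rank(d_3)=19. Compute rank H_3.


rank H_k = rank(ker d_k) - rank(im d_{k+1}).
rank(ker d_3) = rank(C_3) - rank(d_3) = 23 - 19 = 4.
rank(im d_{3+1}) = 0.
rank H_3 = 4 - 0 = 4

4


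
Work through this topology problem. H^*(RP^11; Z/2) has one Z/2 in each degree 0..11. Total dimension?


H^k(RP^11; Z/2) = Z/2 for each 0 <= k <= 11.
Total dimension = 11 + 1 = 12

12


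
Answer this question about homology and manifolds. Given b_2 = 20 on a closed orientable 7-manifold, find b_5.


Poincare duality for closed orientable n-manifolds: b_k = b_{n-k}.
Here n = 7, so b_5 = b_2 = 20

20


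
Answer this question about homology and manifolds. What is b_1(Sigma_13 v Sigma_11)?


For a wedge: H_1(A v B) = H_1(A) + H_1(B).
b_1(Sigma_13) = 26, b_1(Sigma_11) = 22.
b_1 = 26 + 22 = 48

48


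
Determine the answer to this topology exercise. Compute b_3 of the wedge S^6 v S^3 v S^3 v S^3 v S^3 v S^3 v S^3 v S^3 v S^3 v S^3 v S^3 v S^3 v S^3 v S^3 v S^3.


For a wedge of spheres, H_k (k>0) is free on one generator per sphere of dimension k.
Spheres of dimension 3: count = 14.
b_3 = 14

14


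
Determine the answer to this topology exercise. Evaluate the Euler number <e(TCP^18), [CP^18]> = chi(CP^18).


For any closed oriented manifold, <e(TM),[M]> = chi(M).
chi(CP^18) = 18+1 = 19

19


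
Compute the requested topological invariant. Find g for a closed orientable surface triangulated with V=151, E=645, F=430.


chi = V - E + F = 151 - 645 + 430 = -64
For orientable closed surface: chi = 2 - 2g, so g = (2 - chi)/2.
g = (2 - (-64)) / 2 = 66 / 2 = 33

33


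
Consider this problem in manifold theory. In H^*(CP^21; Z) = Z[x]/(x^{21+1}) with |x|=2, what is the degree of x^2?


|x| = 2 in H^*(CP^n).
|x^2| = 2 * |x| = 2 * 2 = 4

4


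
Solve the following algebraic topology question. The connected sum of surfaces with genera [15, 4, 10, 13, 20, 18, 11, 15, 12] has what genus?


Genus is additive under connected sum of orientable surfaces.
g = 15 + 4 + 10 + 13 + 20 + 18 + 11 + 15 + 12 = 118

118


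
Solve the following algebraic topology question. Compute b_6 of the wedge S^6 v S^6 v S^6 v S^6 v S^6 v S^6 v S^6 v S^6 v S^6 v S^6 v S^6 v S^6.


For a wedge of spheres, H_k (k>0) is free on one generator per sphere of dimension k.
Spheres of dimension 6: count = 12.
b_6 = 12

12


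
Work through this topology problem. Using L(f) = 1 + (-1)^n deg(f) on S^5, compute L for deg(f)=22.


On S^5: L(f) = tr(f_0*) + (-1)^5 tr(f_5*) = 1 + (-1)^5 * deg(f).
L(f) = 1 + (-1)^5 * 22 = 1 + -22 = -21

-21


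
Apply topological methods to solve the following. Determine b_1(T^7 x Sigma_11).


pi_1(A x B) = pi_1(A) x pi_1(B); rank of abelianization = b_1.
b_1(T^7) = 7, b_1(Sigma_11) = 2*11 = 22.
b_1(product) = 7 + 22 = 29

29


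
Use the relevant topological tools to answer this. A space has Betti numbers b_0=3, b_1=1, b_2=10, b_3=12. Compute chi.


chi = sum_k (-1)^k b_k.
= (3) + (-1) + (10) + (-12)
= 0

0


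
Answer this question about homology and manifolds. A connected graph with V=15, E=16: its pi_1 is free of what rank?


For a connected graph: rank(pi_1) = b_1 = E - V + 1 = 1 - chi.
chi = V - E = 15 - 16 = -1.
rank = 1 - (-1) = 16 - 15 + 1 = 2

2


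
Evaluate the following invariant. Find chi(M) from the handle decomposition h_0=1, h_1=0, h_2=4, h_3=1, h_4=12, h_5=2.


Handles of index k contribute (-1)^k to chi (same as CW cells).
chi = (1) + (0) + (4) + (-1) + (12) + (-2) = 14

14


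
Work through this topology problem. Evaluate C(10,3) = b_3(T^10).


By the Kunneth formula, b_k(T^n) = C(n,k).
b_3(T^10) = C(10,3).
C(10,3) = 10!/(3!*7!) = 120

120


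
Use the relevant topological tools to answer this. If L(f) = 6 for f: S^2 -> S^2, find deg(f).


L(f) = 1 + (-1)^2 deg(f) on S^2.
6 = 1 + (-1)^2 * deg(f)
(-1)^2 * deg(f) = 5
deg(f) = 5

5


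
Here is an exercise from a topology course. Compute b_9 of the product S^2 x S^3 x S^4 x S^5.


Each S^d has Poincare polynomial 1 + t^d.
The product S^2 x S^3 x S^4 x S^5 has Poincare polynomial prod(1+t^d_i).
Expanding: b_0=1, b_2=1, b_3=1, b_4=1, b_5=2, b_6=1, b_7=2, b_8=1, b_9=2, b_10=1, b_11=1, b_12=1, b_14=1.
b_9 = 2

2


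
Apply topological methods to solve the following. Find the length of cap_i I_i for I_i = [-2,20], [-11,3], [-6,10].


Intersection = [max(a_i), min(b_i)] = [-2, 3].
Length = 3 - -2 = 5

5


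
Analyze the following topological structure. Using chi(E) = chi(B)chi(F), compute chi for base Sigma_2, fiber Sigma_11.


For a fiber bundle F -> E -> B (with CW structure): chi(E) = chi(B) * chi(F).
chi(Sigma_2) = -2, chi(Sigma_11) = -20.
chi(E) = (-2) * (-20) = 40

40


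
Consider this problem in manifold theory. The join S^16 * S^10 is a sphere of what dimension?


Join of spheres: S^m * S^n = S^{m+n+1}.
dim = 16 + 10 + 1 = 27

27


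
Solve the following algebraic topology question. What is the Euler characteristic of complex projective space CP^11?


CP^11 has one cell in each even dimension 0, 2, ..., 2*11 (11+1 cells total).
All cells are even-dimensional, so chi = number of cells.
chi = 11 + 1 = 12

12


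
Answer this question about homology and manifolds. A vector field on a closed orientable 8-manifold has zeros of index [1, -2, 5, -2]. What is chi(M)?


Poincare-Hopf: chi(M) = sum of indices of zeros.
chi = (1) + (-2) + (5) + (-2) = 2

2


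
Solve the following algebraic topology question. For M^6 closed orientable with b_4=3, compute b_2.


Poincare duality for closed orientable n-manifolds: b_k = b_{n-k}.
Here n = 6, so b_2 = b_4 = 3

3


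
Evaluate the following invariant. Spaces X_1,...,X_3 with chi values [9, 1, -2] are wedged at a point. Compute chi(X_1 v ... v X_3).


chi(A v B) = chi(A) + chi(B) - 1 (one point identified).
For 3 spaces: chi = (sum chi_i) - (3 - 1).
sum = 8; chi = 8 - 2 = 6

6


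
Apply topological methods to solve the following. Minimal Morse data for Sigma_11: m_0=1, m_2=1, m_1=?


A perfect Morse function has m_k = b_k.
For Sigma_11: b_0=1, b_1=2g=22, b_2=1.
Saddles m_1 = 2g = 22

22


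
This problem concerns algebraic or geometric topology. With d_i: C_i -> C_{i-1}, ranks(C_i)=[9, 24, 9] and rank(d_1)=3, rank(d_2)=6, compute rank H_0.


rank H_k = rank(ker d_k) - rank(im d_{k+1}).
rank(ker d_0) = rank(C_0) - rank(d_0) = 9 - 0 = 9.
rank(im d_{0+1}) = 3.
rank H_0 = 9 - 3 = 6

6


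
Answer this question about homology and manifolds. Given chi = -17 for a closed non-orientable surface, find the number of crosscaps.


chi = 2 - k for closed non-orientable surfaces with k crosscaps.
-17 = 2 - k
k = 2 - (-17) = 19

19


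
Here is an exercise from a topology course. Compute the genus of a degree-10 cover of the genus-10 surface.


For an n-sheeted cover: chi(E) = n * chi(B).
chi(Sigma_10) = 2 - 2*10 = -18.
chi(E) = 10 * (-18) = -180.
genus(E) = (2 - chi(E))/2 = (2 - (-180))/2 = 182/2 = 91

91


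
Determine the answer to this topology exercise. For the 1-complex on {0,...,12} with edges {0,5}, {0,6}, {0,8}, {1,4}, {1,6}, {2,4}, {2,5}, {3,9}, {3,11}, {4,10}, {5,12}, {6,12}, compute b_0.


Run DFS/union-find over 13 vertices.
V = 13, E = 12.
Number of components = 3

3


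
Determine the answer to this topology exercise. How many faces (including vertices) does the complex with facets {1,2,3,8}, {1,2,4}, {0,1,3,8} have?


Each maximal simplex on m vertices has 2^m - 1 nonempty faces.
Take the union (dedupe shared faces).
Total distinct faces = 27

27


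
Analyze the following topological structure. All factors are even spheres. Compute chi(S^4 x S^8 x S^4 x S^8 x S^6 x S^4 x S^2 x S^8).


chi is multiplicative: chi(X x Y) = chi(X) chi(Y).
Each even-dim sphere has chi = 2. There are 8 factors.
chi = 2^8 = 256

256


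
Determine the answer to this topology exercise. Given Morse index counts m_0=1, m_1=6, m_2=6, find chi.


Morse theory: chi(M) = sum_k (-1)^k m_k where m_k = #(index-k critical points).
= (1) + (-6) + (6) = 1

1


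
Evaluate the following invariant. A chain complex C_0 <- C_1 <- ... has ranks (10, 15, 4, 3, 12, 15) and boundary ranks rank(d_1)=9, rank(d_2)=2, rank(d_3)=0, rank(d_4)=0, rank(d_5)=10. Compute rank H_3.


rank H_k = rank(ker d_k) - rank(im d_{k+1}).
rank(ker d_3) = rank(C_3) - rank(d_3) = 3 - 0 = 3.
rank(im d_{3+1}) = 0.
rank H_3 = 3 - 0 = 3

3


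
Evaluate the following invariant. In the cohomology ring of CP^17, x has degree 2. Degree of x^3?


|x| = 2 in H^*(CP^n).
|x^3| = 3 * |x| = 3 * 2 = 6

6


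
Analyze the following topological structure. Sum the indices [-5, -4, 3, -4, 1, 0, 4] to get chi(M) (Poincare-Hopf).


Poincare-Hopf: chi(M) = sum of indices of zeros.
chi = (-5) + (-4) + (3) + (-4) + (1) + (0) + (4) = -5

-5


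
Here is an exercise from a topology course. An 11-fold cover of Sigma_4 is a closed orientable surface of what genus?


For an n-sheeted cover: chi(E) = n * chi(B).
chi(Sigma_4) = 2 - 2*4 = -6.
chi(E) = 11 * (-6) = -66.
genus(E) = (2 - chi(E))/2 = (2 - (-66))/2 = 68/2 = 34

34


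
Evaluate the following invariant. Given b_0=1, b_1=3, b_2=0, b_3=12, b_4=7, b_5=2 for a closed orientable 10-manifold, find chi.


By Poincare duality b_k = b_{10-k}, so full Betti numbers: b_0=1, b_1=3, b_2=0, b_3=12, b_4=7, b_5=2, b_6=7, b_7=12, b_8=0, b_9=3, b_10=1.
chi = sum (-1)^k b_k = -16

-16


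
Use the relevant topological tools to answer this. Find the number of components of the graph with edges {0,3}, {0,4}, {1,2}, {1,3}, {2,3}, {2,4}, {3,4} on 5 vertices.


Run DFS/union-find over 5 vertices.
V = 5, E = 7.
Number of components = 1

1


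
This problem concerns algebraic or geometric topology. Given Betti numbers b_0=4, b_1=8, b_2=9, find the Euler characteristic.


chi = sum_k (-1)^k b_k.
= (4) + (-8) + (9)
= 5

5


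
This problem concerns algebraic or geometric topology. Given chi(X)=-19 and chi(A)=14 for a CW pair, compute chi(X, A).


Relative Euler characteristic: chi(X, A) = chi(X) - chi(A).
= -19 - (14) = -33

-33


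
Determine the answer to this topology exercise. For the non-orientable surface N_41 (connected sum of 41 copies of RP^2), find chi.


For a non-orientable closed surface with k crosscaps: chi = 2 - k.
Here k = 41.
chi = 2 - 41 = -39

-39


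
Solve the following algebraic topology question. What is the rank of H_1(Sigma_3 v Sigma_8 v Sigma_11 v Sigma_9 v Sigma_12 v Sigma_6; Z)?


For a wedge X v Y: reduced H_k(X v Y) = H_k(X) + H_k(Y).
Each Sigma_g contributes b_1 = 2g.
b_1 = 6 + 16 + 22 + 18 + 24 + 12 = 98

98


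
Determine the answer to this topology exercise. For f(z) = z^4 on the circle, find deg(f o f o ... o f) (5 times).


deg(f) = 4. Degree is multiplicative: deg(f^5) = (deg f)^5.
deg(f^5) = (4)^5 = 1024

1024


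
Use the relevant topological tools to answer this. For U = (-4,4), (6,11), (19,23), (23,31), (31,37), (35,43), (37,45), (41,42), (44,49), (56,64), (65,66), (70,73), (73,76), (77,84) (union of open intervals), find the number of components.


Sort and merge overlapping open intervals.
Merged: (-4,4), (6,11), (19,23), (23,31), (31,49), (56,64), (65,66), (70,73), (73,76), (77,84).
Number of components = 10

10


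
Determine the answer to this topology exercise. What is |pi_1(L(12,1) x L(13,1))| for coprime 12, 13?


pi_1(X x Y) = pi_1(X) x pi_1(Y).
pi_1(L(12,1)) = Z/12, pi_1(L(13,1)) = Z/13.
|Z/12 x Z/13| = 12 * 13 = 156

156


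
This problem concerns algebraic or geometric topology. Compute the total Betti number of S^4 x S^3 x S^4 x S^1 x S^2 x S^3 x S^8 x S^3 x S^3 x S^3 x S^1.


Total Betti number is multiplicative under products.
Each S^d (d>=1) has total Betti number 2.
There are 11 sphere factors.
Total = 2^11 = 2048

2048


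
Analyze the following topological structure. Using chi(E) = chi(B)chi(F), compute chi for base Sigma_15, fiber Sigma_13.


For a fiber bundle F -> E -> B (with CW structure): chi(E) = chi(B) * chi(F).
chi(Sigma_15) = -28, chi(Sigma_13) = -24.
chi(E) = (-28) * (-24) = 672

672


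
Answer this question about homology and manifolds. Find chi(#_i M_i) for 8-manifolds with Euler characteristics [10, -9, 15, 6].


For n-manifolds: chi(A#B) = chi(A) + chi(B) - chi(S^8).
chi(S^8) = 1 + (-1)^8 = 2.
chi(#) = (sum chi_i) - (4-1)*chi(S^8) = 22 - 3*2 = 16

16


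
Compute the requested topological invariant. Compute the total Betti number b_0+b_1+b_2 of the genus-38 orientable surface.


For Sigma_38: b_0 = 1, b_1 = 2g = 76, b_2 = 1.
Total = 1 + 76 + 1 = 78

78


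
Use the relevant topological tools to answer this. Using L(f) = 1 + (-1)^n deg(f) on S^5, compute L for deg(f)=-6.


On S^5: L(f) = tr(f_0*) + (-1)^5 tr(f_5*) = 1 + (-1)^5 * deg(f).
L(f) = 1 + (-1)^5 * -6 = 1 + 6 = 7

7


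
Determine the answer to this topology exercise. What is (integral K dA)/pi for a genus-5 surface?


Gauss-Bonnet: integral K dA = 2*pi*chi(M).
chi(Sigma_5) = 2 - 2*5 = -8.
(integral K dA)/pi = 2*chi = 2*(-8) = -16

-16


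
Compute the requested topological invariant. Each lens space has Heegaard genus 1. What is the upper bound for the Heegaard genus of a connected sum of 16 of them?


Heegaard genus satisfies g(A#B) <= g(A) + g(B).
Each lens space has g = 1.
Upper bound: 16 * 1 = 16

16


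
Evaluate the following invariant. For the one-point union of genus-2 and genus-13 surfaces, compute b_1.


For a wedge: H_1(A v B) = H_1(A) + H_1(B).
b_1(Sigma_2) = 4, b_1(Sigma_13) = 26.
b_1 = 4 + 26 = 30

30


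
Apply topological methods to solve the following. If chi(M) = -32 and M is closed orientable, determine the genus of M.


chi = 2 - 2g for closed orientable surfaces.
-32 = 2 - 2g
2g = 2 - (-32) = 34
g = 17

17


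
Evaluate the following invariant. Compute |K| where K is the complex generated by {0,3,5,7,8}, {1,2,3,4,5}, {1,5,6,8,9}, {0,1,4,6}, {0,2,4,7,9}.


Each maximal simplex on m vertices has 2^m - 1 nonempty faces.
Take the union (dedupe shared faces).
Total distinct faces = 117

117


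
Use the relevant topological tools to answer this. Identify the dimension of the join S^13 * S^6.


Join of spheres: S^m * S^n = S^{m+n+1}.
dim = 13 + 6 + 1 = 20

20


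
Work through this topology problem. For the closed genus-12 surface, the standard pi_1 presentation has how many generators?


Standard presentation: pi_1(Sigma_g) = <a_1,b_1,...,a_g,b_g | [a_1,b_1]...[a_g,b_g] = 1>.
Number of generators = 2g = 2*12 = 24

24


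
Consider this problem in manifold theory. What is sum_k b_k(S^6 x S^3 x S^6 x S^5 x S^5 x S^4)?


Total Betti number is multiplicative under products.
Each S^d (d>=1) has total Betti number 2.
There are 6 sphere factors.
Total = 2^6 = 64

64


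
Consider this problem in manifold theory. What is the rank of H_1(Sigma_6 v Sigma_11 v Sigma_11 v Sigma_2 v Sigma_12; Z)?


For a wedge X v Y: reduced H_k(X v Y) = H_k(X) + H_k(Y).
Each Sigma_g contributes b_1 = 2g.
b_1 = 12 + 22 + 22 + 4 + 24 = 84

84


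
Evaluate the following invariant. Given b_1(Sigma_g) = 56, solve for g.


For a closed orientable surface: b_1 = 2g.
56 = 2g
g = 56 / 2 = 28

28


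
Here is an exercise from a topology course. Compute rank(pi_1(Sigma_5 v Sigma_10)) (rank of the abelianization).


For a wedge: H_1(A v B) = H_1(A) + H_1(B).
b_1(Sigma_5) = 10, b_1(Sigma_10) = 20.
b_1 = 10 + 20 = 30

30


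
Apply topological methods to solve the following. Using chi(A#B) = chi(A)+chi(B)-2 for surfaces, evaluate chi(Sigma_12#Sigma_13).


chi(Sigma_12) = 2 - 2*12 = -22
chi(Sigma_13) = 2 - 2*13 = -24
For surfaces: chi(A#B) = chi(A) + chi(B) - 2.
chi = -22 + -24 - 2 = -48

-48


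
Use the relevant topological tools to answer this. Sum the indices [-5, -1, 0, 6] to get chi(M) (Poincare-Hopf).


Poincare-Hopf: chi(M) = sum of indices of zeros.
chi = (-5) + (-1) + (0) + (6) = 0

0


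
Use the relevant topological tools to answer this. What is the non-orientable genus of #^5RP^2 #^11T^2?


Since a >= 1, the sum is non-orientable; each T^2 can be replaced by RP^2 # RP^2 (since T^2#RP^2 = 3RP^2).
Total crosscaps k = 5 + 2*11 = 27.
Check via chi: chi = 5*1 + 11*0 - (5+11-1)*2 = -25 = 2 - k = -25. Consistent.

27


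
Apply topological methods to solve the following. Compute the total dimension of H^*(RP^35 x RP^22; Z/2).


dim H^*(RP^n; Z/2) = n+1 (one Z/2 in each degree 0..n).
Total Betti number is multiplicative.
Total = (35+1) * (22+1) = 36 * 23 = 828

828


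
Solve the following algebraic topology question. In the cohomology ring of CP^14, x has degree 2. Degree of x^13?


|x| = 2 in H^*(CP^n).
|x^13| = 13 * |x| = 13 * 2 = 26

26


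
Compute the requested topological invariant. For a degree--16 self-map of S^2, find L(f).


On S^2: L(f) = tr(f_0*) + (-1)^2 tr(f_2*) = 1 + (-1)^2 * deg(f).
L(f) = 1 + (-1)^2 * -16 = 1 + -16 = -15

-15


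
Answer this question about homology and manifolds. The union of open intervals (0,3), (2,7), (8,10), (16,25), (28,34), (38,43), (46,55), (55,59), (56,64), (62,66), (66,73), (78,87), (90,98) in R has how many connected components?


Sort and merge overlapping open intervals.
Merged: (0,7), (8,10), (16,25), (28,34), (38,43), (46,55), (55,66), (66,73), (78,87), (90,98).
Number of components = 10

10


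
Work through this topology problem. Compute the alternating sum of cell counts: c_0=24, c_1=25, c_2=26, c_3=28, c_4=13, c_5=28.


chi = sum_k (-1)^k c_k.
= (-1)^0*24 + (-1)^1*25 + (-1)^2*26 + (-1)^3*28 + (-1)^4*13 + (-1)^5*28
= (24) + (-25) + (26) + (-28) + (13) + (-28)
= -18

-18


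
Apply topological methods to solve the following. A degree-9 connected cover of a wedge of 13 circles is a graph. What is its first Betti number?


Nielsen-Schreier: an index-n subgroup of F_r is free of rank 1 + n(r-1).
Equivalently: chi(cover) = n*chi(base); chi(vee_r S^1) = 1 - 13 = -12.
chi(E) = 9*(-12) = -108; rank = 1 - chi(E) = 1 - (-108) = 109.
rank = 1 + 9*(13-1) = 1 + 108 = 109

109


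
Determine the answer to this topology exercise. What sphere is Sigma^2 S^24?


Each suspension raises dimension by 1: Sigma S^n = S^{n+1}.
Sigma^2 S^24 = S^{24+2} = S^26

26


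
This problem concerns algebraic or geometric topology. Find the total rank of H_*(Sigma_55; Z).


For Sigma_55: b_0 = 1, b_1 = 2g = 110, b_2 = 1.
Total = 1 + 110 + 1 = 112

112


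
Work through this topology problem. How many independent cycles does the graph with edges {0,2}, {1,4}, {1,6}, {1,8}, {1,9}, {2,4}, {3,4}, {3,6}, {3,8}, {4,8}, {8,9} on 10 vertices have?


b_1 = E - V + (number of components).
E = 11, V = 10, components = 3.
b_1 = 11 - 10 + 3 = 4

4


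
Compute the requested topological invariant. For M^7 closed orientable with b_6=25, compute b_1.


Poincare duality for closed orientable n-manifolds: b_k = b_{n-k}.
Here n = 7, so b_1 = b_6 = 25

25


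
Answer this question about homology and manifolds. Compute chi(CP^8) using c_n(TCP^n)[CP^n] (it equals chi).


For any closed oriented manifold, <e(TM),[M]> = chi(M).
chi(CP^8) = 8+1 = 9

9


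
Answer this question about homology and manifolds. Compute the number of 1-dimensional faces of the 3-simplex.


Delta^3 has 3+1 vertices. A 1-face is a choice of 1+1 vertices.
f_1 = C(3+1, 1+1) = C(4,2) = 6

6


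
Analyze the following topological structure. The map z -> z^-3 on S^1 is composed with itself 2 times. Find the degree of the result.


deg(f) = -3. Degree is multiplicative: deg(f^2) = (deg f)^2.
deg(f^2) = (-3)^2 = 9

9


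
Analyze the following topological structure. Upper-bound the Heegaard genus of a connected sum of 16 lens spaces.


Heegaard genus satisfies g(A#B) <= g(A) + g(B).
Each lens space has g = 1.
Upper bound: 16 * 1 = 16

16


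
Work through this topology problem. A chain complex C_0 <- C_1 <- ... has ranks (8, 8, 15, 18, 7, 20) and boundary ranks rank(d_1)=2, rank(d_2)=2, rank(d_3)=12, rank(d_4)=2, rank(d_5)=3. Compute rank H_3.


rank H_k = rank(ker d_k) - rank(im d_{k+1}).
rank(ker d_3) = rank(C_3) - rank(d_3) = 18 - 12 = 6.
rank(im d_{3+1}) = 2.
rank H_3 = 6 - 2 = 4

4


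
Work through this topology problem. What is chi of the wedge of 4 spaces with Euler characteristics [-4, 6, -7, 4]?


chi(A v B) = chi(A) + chi(B) - 1 (one point identified).
For 4 spaces: chi = (sum chi_i) - (4 - 1).
sum = -1; chi = -1 - 3 = -4

-4


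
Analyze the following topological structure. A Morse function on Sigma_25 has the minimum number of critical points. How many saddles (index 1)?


A perfect Morse function has m_k = b_k.
For Sigma_25: b_0=1, b_1=2g=50, b_2=1.
Saddles m_1 = 2g = 50

50


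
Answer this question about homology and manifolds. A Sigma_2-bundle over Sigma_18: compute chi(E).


For a fiber bundle F -> E -> B (with CW structure): chi(E) = chi(B) * chi(F).
chi(Sigma_18) = -34, chi(Sigma_2) = -2.
chi(E) = (-34) * (-2) = 68

68


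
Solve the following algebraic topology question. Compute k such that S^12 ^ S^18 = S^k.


S^m ^ S^n = S^{m+n}.
k = 12 + 18 = 30

30


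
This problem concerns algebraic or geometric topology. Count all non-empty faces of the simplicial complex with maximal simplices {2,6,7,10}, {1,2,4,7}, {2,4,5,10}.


Each maximal simplex on m vertices has 2^m - 1 nonempty faces.
Take the union (dedupe shared faces).
Total distinct faces = 37

37


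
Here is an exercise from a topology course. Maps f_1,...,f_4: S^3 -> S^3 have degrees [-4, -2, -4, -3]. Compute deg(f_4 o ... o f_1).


Degree is multiplicative: deg(composition) = product of degrees.
= (-4) * (-2) * (-4) * (-3) = 96

96


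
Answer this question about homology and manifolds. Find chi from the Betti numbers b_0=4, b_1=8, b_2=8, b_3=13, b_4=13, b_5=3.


chi = sum_k (-1)^k b_k.
= (4) + (-8) + (8) + (-13) + (13) + (-3)
= 1

1


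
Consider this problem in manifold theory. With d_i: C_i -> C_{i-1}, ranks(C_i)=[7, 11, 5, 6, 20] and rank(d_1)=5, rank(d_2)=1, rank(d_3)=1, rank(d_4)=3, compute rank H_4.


rank H_k = rank(ker d_k) - rank(im d_{k+1}).
rank(ker d_4) = rank(C_4) - rank(d_4) = 20 - 3 = 17.
rank(im d_{4+1}) = 0.
rank H_4 = 17 - 0 = 17

17


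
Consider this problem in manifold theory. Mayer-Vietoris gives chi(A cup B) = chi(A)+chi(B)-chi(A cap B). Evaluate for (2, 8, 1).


chi(A cup B) = chi(A) + chi(B) - chi(A cap B)
= 2 + (8) - (1)
= 9

9


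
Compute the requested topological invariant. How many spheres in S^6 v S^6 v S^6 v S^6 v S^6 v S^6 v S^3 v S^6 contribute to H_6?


For a wedge of spheres, H_k (k>0) is free on one generator per sphere of dimension k.
Spheres of dimension 6: count = 7.
b_6 = 7

7


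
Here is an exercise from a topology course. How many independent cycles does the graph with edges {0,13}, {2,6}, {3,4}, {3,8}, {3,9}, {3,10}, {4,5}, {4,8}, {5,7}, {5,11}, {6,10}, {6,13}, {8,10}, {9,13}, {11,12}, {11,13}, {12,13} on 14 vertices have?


b_1 = E - V + (number of components).
E = 17, V = 14, components = 2.
b_1 = 17 - 14 + 2 = 5

5


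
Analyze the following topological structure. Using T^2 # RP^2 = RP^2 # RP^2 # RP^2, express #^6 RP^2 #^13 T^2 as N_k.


Since a >= 1, the sum is non-orientable; each T^2 can be replaced by RP^2 # RP^2 (since T^2#RP^2 = 3RP^2).
Total crosscaps k = 6 + 2*13 = 32.
Check via chi: chi = 6*1 + 13*0 - (6+13-1)*2 = -30 = 2 - k = -30. Consistent.

32


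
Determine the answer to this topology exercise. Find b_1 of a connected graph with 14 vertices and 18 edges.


For a connected graph: rank(pi_1) = b_1 = E - V + 1 = 1 - chi.
chi = V - E = 14 - 18 = -4.
rank = 1 - (-4) = 18 - 14 + 1 = 5

5


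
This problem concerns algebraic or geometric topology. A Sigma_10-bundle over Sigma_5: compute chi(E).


For a fiber bundle F -> E -> B (with CW structure): chi(E) = chi(B) * chi(F).
chi(Sigma_5) = -8, chi(Sigma_10) = -18.
chi(E) = (-8) * (-18) = 144

144


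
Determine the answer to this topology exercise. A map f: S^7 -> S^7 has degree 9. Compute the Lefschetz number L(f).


On S^7: L(f) = tr(f_0*) + (-1)^7 tr(f_7*) = 1 + (-1)^7 * deg(f).
L(f) = 1 + (-1)^7 * 9 = 1 + -9 = -8

-8


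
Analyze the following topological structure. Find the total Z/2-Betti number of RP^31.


H^k(RP^31; Z/2) = Z/2 for each 0 <= k <= 31.
Total dimension = 31 + 1 = 32

32


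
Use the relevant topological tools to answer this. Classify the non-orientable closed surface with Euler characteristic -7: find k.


chi = 2 - k for closed non-orientable surfaces with k crosscaps.
-7 = 2 - k
k = 2 - (-7) = 9

9


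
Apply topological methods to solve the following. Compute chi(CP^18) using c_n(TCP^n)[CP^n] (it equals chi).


For any closed oriented manifold, <e(TM),[M]> = chi(M).
chi(CP^18) = 18+1 = 19

19


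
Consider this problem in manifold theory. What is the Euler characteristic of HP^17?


HP^17 has one cell in each dimension 0, 4, ..., 4*17 (17+1 cells, all even-dim).
chi = 17 + 1 = 18

18


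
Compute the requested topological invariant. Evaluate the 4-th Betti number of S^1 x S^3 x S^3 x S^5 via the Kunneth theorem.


Each S^d has Poincare polynomial 1 + t^d.
The product S^1 x S^3 x S^3 x S^5 has Poincare polynomial prod(1+t^d_i).
Expanding: b_0=1, b_1=1, b_3=2, b_4=2, b_5=1, b_6=2, b_7=1, b_8=2, b_9=2, b_11=1, b_12=1.
b_4 = 2

2


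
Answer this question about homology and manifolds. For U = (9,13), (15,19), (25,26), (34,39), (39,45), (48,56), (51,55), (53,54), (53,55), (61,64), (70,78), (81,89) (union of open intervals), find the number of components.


Sort and merge overlapping open intervals.
Merged: (9,13), (15,19), (25,26), (34,39), (39,45), (48,56), (61,64), (70,78), (81,89).
Number of components = 9

9


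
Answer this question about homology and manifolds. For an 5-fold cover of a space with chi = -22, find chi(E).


For a finite covering: chi(E) = (number of sheets) * chi(B).
chi(E) = 5 * (-22) = -110

-110


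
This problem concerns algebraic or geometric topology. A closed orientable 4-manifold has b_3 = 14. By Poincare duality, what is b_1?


Poincare duality for closed orientable n-manifolds: b_k = b_{n-k}.
Here n = 4, so b_1 = b_3 = 14

14


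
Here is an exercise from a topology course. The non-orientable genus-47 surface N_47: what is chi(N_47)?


For a non-orientable closed surface with k crosscaps: chi = 2 - k.
Here k = 47.
chi = 2 - 47 = -45

-45


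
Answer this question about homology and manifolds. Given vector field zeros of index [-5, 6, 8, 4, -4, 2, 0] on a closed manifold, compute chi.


Poincare-Hopf: chi(M) = sum of indices of zeros.
chi = (-5) + (6) + (8) + (4) + (-4) + (2) + (0) = 11

11


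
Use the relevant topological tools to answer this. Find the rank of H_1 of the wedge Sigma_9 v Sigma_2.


For a wedge: H_1(A v B) = H_1(A) + H_1(B).
b_1(Sigma_9) = 18, b_1(Sigma_2) = 4.
b_1 = 18 + 4 = 22

22


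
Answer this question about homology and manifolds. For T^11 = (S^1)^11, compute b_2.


By the Kunneth formula, b_k(T^n) = C(n,k).
b_2(T^11) = C(11,2).
C(11,2) = 11!/(2!*9!) = 55

55


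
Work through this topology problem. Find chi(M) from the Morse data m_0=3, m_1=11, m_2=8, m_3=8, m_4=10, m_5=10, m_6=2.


Morse theory: chi(M) = sum_k (-1)^k m_k where m_k = #(index-k critical points).
= (3) + (-11) + (8) + (-8) + (10) + (-10) + (2) = -6

-6


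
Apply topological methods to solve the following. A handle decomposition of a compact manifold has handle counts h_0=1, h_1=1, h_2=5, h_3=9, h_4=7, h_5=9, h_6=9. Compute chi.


Handles of index k contribute (-1)^k to chi (same as CW cells).
chi = (1) + (-1) + (5) + (-9) + (7) + (-9) + (9) = 3

3


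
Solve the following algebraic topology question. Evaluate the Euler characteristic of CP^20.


CP^20 has one cell in each even dimension 0, 2, ..., 2*20 (20+1 cells total).
All cells are even-dimensional, so chi = number of cells.
chi = 20 + 1 = 21

21


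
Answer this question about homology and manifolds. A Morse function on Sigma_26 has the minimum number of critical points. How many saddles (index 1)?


A perfect Morse function has m_k = b_k.
For Sigma_26: b_0=1, b_1=2g=52, b_2=1.
Saddles m_1 = 2g = 52

52


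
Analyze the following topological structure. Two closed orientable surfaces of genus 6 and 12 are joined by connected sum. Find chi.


chi(Sigma_6) = 2 - 2*6 = -10
chi(Sigma_12) = 2 - 2*12 = -22
For surfaces: chi(A#B) = chi(A) + chi(B) - 2.
chi = -10 + -22 - 2 = -34

-34


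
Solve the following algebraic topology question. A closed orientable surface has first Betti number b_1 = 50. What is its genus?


For a closed orientable surface: b_1 = 2g.
50 = 2g
g = 50 / 2 = 25

25


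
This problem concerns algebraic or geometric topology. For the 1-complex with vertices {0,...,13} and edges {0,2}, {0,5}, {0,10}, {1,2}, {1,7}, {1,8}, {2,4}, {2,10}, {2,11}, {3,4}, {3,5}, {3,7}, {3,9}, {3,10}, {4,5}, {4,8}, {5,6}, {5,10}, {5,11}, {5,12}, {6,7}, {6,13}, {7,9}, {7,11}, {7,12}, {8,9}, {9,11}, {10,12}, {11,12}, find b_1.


b_1 = E - V + (number of components).
E = 29, V = 14, components = 1.
b_1 = 29 - 14 + 1 = 16

16


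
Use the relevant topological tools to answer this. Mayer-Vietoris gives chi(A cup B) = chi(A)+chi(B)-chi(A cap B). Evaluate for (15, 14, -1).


chi(A cup B) = chi(A) + chi(B) - chi(A cap B)
= 15 + (14) - (-1)
= 30

30


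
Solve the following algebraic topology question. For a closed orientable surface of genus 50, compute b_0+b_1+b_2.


For Sigma_50: b_0 = 1, b_1 = 2g = 100, b_2 = 1.
Total = 1 + 100 + 1 = 102

102


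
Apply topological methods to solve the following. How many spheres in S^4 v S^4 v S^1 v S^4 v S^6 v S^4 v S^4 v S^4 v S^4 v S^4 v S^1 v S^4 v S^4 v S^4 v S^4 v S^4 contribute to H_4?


For a wedge of spheres, H_k (k>0) is free on one generator per sphere of dimension k.
Spheres of dimension 4: count = 13.
b_4 = 13

13


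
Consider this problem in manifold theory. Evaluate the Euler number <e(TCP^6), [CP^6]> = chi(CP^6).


For any closed oriented manifold, <e(TM),[M]> = chi(M).
chi(CP^6) = 6+1 = 7

7


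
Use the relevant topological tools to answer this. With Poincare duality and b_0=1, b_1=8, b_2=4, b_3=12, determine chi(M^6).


By Poincare duality b_k = b_{6-k}, so full Betti numbers: b_0=1, b_1=8, b_2=4, b_3=12, b_4=4, b_5=8, b_6=1.
chi = sum (-1)^k b_k = -18

-18


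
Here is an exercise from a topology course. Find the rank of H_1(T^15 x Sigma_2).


pi_1(A x B) = pi_1(A) x pi_1(B); rank of abelianization = b_1.
b_1(T^15) = 15, b_1(Sigma_2) = 2*2 = 4.
b_1(product) = 15 + 4 = 19

19


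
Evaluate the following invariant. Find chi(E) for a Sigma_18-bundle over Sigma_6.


For a fiber bundle F -> E -> B (with CW structure): chi(E) = chi(B) * chi(F).
chi(Sigma_6) = -10, chi(Sigma_18) = -34.
chi(E) = (-10) * (-34) = 340

340


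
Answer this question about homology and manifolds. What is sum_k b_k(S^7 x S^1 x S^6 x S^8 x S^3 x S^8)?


Total Betti number is multiplicative under products.
Each S^d (d>=1) has total Betti number 2.
There are 6 sphere factors.
Total = 2^6 = 64

64


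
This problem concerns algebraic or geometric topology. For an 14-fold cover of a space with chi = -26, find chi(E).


For a finite covering: chi(E) = (number of sheets) * chi(B).
chi(E) = 14 * (-26) = -364

-364


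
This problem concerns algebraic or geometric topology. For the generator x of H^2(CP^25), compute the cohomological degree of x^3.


|x| = 2 in H^*(CP^n).
|x^3| = 3 * |x| = 3 * 2 = 6

6


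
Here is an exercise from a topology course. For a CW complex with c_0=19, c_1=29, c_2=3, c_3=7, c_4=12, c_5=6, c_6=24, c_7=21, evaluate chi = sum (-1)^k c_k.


chi = sum_k (-1)^k c_k.
= (-1)^0*19 + (-1)^1*29 + (-1)^2*3 + (-1)^3*7 + (-1)^4*12 + (-1)^5*6 + (-1)^6*24 + (-1)^7*21
= (19) + (-29) + (3) + (-7) + (12) + (-6) + (24) + (-21)
= -5

-5


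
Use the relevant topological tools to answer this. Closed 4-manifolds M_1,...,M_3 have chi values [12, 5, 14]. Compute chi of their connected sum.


For n-manifolds: chi(A#B) = chi(A) + chi(B) - chi(S^4).
chi(S^4) = 1 + (-1)^4 = 2.
chi(#) = (sum chi_i) - (3-1)*chi(S^4) = 31 - 2*2 = 27

27


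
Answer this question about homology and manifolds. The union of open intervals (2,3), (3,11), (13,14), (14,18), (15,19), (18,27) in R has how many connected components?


Sort and merge overlapping open intervals.
Merged: (2,3), (3,11), (13,14), (14,27).
Number of components = 4

4


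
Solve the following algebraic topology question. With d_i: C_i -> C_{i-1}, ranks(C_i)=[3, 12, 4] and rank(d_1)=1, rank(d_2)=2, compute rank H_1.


rank H_k = rank(ker d_k) - rank(im d_{k+1}).
rank(ker d_1) = rank(C_1) - rank(d_1) = 12 - 1 = 11.
rank(im d_{1+1}) = 2.
rank H_1 = 11 - 2 = 9

9


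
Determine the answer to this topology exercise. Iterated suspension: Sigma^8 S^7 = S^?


Each suspension raises dimension by 1: Sigma S^n = S^{n+1}.
Sigma^8 S^7 = S^{7+8} = S^15

15


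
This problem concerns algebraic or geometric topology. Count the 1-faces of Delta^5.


Delta^5 has 5+1 vertices. A 1-face is a choice of 1+1 vertices.
f_1 = C(5+1, 1+1) = C(6,2) = 15

15
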